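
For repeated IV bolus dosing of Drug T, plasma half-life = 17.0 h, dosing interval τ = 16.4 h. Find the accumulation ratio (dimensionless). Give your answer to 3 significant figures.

k = ln2 / t½ = 0.693147 / 17.0 = 0.04077 h⁻¹
e^(−kτ) = e^(−0.04077 × 16.4) = 0.5124
Accumulation ratio R = 1 / (1 − e^(−kτ)) = 1 / (1 − 0.5124) = 2.051

2.05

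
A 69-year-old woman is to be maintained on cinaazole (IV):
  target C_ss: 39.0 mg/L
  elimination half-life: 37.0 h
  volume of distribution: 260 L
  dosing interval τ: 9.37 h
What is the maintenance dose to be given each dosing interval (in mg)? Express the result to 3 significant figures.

k = ln2 / t½ = 0.693147 / 37.0 = 0.01873 h⁻¹
CL = k × Vd = 0.01873 × 260 = 4.870 L/h
At steady state, Dose/τ = Css × CL.
Dose = Css × CL × τ = 39.0 × 4.870 × 9.37 = 1780 mg

1780 mg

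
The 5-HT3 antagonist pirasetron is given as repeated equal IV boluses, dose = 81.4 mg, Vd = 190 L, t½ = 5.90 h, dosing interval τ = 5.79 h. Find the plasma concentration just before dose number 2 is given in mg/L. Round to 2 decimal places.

0.22 mg/L

C₀ per dose = Dose / Vd = 81.4 / 190 = 0.4284 mg/L
k = ln2 / t½ = 0.693147 / 5.90 = 0.1175 h⁻¹
Fraction remaining after one interval: r = e^(−kτ) = e^(−0.1175 × 5.79) = 0.5065
Before dose 2, 1 dose has been given (aged 1τ).
C_trough = C₀ × r = 0.4284 × 0.5065 = 0.2170 mg/L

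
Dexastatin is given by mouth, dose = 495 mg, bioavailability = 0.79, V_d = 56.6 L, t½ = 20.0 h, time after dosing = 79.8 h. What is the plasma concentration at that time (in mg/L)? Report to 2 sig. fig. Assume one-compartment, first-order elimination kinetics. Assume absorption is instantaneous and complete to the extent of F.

Amount reaching circulation = F × Dose = 0.79 × 495.0 = 391.1 mg
C₀ = F·Dose / Vd = 391.1 / 56.6 = 6.910 mg/L
k = ln2 / t½ = 0.693147 / 20.0 = 0.03466 h⁻¹
C = C₀ · e^(−k·t) = 6.910 × e^(−0.03466 × 79.8)
  = 6.910 × 0.06292 = 0.4348 mg/L

0.43 mg/L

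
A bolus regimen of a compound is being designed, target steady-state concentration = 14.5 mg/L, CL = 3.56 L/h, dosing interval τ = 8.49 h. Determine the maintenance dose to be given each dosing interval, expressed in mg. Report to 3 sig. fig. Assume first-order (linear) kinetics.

At steady state, Dose/τ = Css × CL.
Dose = Css × CL × τ = 14.5 × 3.560 × 8.49 = 438.3 mg

438 mg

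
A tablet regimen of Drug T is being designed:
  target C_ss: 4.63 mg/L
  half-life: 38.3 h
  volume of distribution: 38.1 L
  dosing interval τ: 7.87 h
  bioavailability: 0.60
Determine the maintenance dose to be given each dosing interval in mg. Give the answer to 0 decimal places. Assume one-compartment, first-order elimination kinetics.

42 mg

k = ln2 / t½ = 0.693147 / 38.3 = 0.01810 h⁻¹
CL = k × Vd = 0.01810 × 38.1 = 0.6896 L/h
At steady state, F × (Dose/τ) = Css × CL.
Dose = Css × CL × τ / F = 4.63 × 0.6896 × 7.87 / 0.60 = 41.88 mg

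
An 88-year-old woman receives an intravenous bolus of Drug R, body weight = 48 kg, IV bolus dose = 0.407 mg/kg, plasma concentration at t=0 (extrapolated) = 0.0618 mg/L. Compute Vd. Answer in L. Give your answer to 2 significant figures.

320 L

Dose = 0.407 × 48 = 19.54 mg
Vd = Dose / C₀ = 19.54 / 0.0618 = 316.2 L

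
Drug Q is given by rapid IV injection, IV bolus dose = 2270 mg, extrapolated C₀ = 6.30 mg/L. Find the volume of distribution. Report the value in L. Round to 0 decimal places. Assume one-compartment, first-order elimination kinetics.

Vd = Dose / C₀ = 2270 / 6.30 = 360.3 L

360 L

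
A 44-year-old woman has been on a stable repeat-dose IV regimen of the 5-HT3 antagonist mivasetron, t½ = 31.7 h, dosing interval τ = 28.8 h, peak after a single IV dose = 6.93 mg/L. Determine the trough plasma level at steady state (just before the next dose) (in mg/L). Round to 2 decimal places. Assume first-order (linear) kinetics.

7.90 mg/L

k = ln2 / t½ = 0.693147 / 31.7 = 0.02187 h⁻¹
e^(−kτ) = e^(−0.02187 × 28.8) = 0.5327
Accumulation ratio R = 1 / (1 − e^(−kτ)) = 1 / (1 − 0.5327) = 2.140
Steady-state trough = C₀ × R × e^(−kτ) = 6.93 × 2.140 × 0.5327 = 7.900 mg/L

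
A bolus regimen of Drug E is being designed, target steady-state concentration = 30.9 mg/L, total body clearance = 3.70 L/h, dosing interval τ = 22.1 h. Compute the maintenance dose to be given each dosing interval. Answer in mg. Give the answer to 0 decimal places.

At steady state, Dose/τ = Css × CL.
Dose = Css × CL × τ = 30.9 × 3.700 × 22.1 = 2527 mg

2527 mg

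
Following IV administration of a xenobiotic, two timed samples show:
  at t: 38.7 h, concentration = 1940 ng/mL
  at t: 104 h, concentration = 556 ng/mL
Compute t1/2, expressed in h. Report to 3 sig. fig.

k = ln(C₁/C₂) / (t₂ − t₁) = ln(1940/556) / (104 − 38.7)
  = 1.250 / 65.30 = 0.01914 h⁻¹
t½ = ln2 / k = 0.693147 / 0.01914 = 36.21 h

36.2 h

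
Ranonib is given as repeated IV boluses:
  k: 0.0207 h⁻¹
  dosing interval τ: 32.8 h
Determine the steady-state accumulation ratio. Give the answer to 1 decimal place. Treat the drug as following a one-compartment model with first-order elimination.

2.0

e^(−kτ) = e^(−0.02070 × 32.8) = 0.5071
Accumulation ratio R = 1 / (1 − e^(−kτ)) = 1 / (1 − 0.5071) = 2.029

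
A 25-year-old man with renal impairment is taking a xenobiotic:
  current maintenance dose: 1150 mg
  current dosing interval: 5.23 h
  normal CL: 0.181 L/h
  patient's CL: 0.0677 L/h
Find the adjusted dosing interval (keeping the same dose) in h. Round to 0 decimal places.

To keep the same average steady-state level, dosing rate must scale with clearance.
CL ratio = 0.0677 / 0.181 = 0.3740
New interval (same dose) = 5.23 / 0.3740 = 13.98 h

14 h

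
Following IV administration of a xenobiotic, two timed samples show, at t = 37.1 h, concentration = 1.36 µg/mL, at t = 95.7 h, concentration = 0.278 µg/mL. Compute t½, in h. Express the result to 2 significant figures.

k = ln(C₁/C₂) / (t₂ − t₁) = ln(1.36/0.278) / (95.7 − 37.1)
  = 1.588 / 58.60 = 0.02710 h⁻¹
t½ = ln2 / k = 0.693147 / 0.02710 = 25.58 h

26 h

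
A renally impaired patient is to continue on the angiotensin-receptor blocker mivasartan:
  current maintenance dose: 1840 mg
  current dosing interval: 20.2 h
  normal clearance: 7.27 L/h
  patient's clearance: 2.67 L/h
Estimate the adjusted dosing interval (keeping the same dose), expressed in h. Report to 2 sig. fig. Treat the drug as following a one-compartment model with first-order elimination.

To keep the same average steady-state level, dosing rate must scale with clearance.
CL ratio = 2.67 / 7.27 = 0.3673
New interval (same dose) = 20.2 / 0.3673 = 55.00 h

55 h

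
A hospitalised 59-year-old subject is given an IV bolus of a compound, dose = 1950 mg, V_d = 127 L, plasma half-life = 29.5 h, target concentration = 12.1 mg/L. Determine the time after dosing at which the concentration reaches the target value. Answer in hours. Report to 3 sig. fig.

10.1 h

C₀ = Dose / Vd = 1950 / 127 = 15.35 mg/L
k = ln2 / t½ = 0.693147 / 29.5 = 0.02350 h⁻¹
t = ln(C₀ / C) / k = ln(15.35 / 12.1) / 0.02350
  = ln(1.269) / 0.02350 = 0.2382 / 0.02350 = 10.14 h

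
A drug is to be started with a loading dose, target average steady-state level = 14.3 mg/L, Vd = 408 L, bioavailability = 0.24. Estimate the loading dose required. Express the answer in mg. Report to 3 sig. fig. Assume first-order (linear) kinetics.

LD = Css × Vd / F = 14.3 × 408 / 0.24 = 24310 mg

24300 mg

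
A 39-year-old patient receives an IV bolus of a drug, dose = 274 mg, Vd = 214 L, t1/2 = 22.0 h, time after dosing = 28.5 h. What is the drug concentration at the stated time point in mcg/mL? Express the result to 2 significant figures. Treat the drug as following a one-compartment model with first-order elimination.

C₀ = Dose / Vd = 274.0 / 214 = 1.280 mg/L
k = ln2 / t½ = 0.693147 / 22.0 = 0.03151 h⁻¹
C = C₀ · e^(−k·t) = 1.280 × e^(−0.03151 × 28.5)
  = 1.280 × 0.4074 = 0.5215 mg/L
(0.5215 mg/L = 0.5215 mcg/mL)

0.52 mcg/mL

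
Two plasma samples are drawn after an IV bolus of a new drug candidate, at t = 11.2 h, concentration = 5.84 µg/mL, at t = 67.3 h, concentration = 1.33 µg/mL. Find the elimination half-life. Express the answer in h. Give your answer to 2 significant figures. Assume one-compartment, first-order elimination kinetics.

k = ln(C₁/C₂) / (t₂ − t₁) = ln(5.84/1.33) / (67.3 − 11.2)
  = 1.480 / 56.10 = 0.02638 h⁻¹
t½ = ln2 / k = 0.693147 / 0.02638 = 26.28 h

26 h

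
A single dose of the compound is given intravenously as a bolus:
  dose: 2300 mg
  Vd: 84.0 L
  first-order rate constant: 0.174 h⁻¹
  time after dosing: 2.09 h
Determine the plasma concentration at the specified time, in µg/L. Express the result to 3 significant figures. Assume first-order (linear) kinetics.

C₀ = Dose / Vd = 2300 / 84.0 = 27.38 mg/L
C = C₀ · e^(−k·t) = 27.38 × e^(−0.1740 × 2.09)
  = 27.38 × 0.6951 = 19.03 mg/L
Convert: 19.03 mg/L × 1000 = 19030 µg/L

19000 µg/L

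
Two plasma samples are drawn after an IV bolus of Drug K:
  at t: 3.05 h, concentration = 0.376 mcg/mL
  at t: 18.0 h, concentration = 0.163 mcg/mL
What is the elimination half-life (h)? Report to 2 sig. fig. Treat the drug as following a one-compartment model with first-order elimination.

12 h

k = ln(C₁/C₂) / (t₂ − t₁) = ln(0.376/0.163) / (18.0 − 3.05)
  = 0.8358 / 14.95 = 0.05591 h⁻¹
t½ = ln2 / k = 0.693147 / 0.05591 = 12.40 h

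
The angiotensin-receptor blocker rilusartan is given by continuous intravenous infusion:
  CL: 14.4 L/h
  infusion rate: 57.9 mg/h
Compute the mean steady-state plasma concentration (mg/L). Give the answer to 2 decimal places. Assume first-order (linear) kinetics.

At steady state Css = R₀ / CL = 57.9 / 14.40 = 4.021 mg/L

4.02 mg/L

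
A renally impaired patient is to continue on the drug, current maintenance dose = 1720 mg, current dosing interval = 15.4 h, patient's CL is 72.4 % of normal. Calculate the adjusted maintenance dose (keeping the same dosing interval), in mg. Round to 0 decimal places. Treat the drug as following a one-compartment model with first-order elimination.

1245 mg

To keep the same average steady-state level, dosing rate must scale with clearance.
CL ratio = 72.4 / 100 = 0.7240
New dose (same interval) = 1720 × 0.7240 = 1245 mg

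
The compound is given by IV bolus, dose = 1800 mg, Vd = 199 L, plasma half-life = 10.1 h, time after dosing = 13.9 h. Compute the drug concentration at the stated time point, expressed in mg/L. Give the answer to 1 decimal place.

C₀ = Dose / Vd = 1800 / 199 = 9.045 mg/L
k = ln2 / t½ = 0.693147 / 10.1 = 0.06863 h⁻¹
C = C₀ · e^(−k·t) = 9.045 × e^(−0.06863 × 13.9)
  = 9.045 × 0.3852 = 3.484 mg/L

3.5 mg/L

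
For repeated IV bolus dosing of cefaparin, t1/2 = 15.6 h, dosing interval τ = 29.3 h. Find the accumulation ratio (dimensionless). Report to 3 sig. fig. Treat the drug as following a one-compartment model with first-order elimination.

k = ln2 / t½ = 0.693147 / 15.6 = 0.04443 h⁻¹
e^(−kτ) = e^(−0.04443 × 29.3) = 0.2720
Accumulation ratio R = 1 / (1 − e^(−kτ)) = 1 / (1 − 0.2720) = 1.374

1.37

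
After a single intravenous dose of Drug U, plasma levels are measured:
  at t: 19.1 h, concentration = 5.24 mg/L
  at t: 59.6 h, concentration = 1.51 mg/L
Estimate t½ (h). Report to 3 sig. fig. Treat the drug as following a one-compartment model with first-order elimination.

k = ln(C₁/C₂) / (t₂ − t₁) = ln(5.24/1.51) / (59.6 − 19.1)
  = 1.244 / 40.50 = 0.03072 h⁻¹
t½ = ln2 / k = 0.693147 / 0.03072 = 22.56 h

22.6 h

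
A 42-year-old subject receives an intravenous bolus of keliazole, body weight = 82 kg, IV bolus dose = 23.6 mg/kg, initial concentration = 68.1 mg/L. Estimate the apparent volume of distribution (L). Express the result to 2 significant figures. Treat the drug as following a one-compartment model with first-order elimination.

Dose = 23.6 × 82 = 1935 mg
Vd = Dose / C₀ = 1935 / 68.1 = 28.41 L

28 L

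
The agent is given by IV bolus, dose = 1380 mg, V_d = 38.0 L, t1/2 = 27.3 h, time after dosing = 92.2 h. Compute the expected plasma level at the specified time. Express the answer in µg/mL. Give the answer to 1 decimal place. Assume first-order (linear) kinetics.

C₀ = Dose / Vd = 1380 / 38.0 = 36.32 mg/L
k = ln2 / t½ = 0.693147 / 27.3 = 0.02539 h⁻¹
C = C₀ · e^(−k·t) = 36.32 × e^(−0.02539 × 92.2)
  = 36.32 × 0.09624 = 3.495 mg/L
(3.495 mg/L = 3.495 µg/mL)

3.5 µg/mL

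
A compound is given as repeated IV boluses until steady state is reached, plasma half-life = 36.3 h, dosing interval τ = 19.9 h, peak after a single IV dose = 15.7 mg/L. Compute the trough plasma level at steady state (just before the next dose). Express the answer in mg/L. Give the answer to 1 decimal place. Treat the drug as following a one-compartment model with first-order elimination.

k = ln2 / t½ = 0.693147 / 36.3 = 0.01909 h⁻¹
e^(−kτ) = e^(−0.01909 × 19.9) = 0.6839
Accumulation ratio R = 1 / (1 − e^(−kτ)) = 1 / (1 − 0.6839) = 3.164
Steady-state trough = C₀ × R × e^(−kτ) = 15.7 × 3.164 × 0.6839 = 33.97 mg/L

34.0 mg/L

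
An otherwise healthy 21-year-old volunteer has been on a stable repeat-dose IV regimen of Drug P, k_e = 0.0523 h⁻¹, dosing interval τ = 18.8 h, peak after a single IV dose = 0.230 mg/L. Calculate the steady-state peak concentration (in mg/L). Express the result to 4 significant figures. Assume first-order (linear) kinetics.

0.3675 mg/L

e^(−kτ) = e^(−0.05230 × 18.8) = 0.3741
Accumulation ratio R = 1 / (1 − e^(−kτ)) = 1 / (1 − 0.3741) = 1.598
Steady-state peak = C₀ × R = 0.230 × 1.598 = 0.3675 mg/L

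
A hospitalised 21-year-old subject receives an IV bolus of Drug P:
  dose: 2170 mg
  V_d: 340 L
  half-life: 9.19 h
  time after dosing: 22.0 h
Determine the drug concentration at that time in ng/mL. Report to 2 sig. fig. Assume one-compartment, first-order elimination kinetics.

1200 ng/mL

C₀ = Dose / Vd = 2170 / 340 = 6.382 mg/L
k = ln2 / t½ = 0.693147 / 9.19 = 0.07542 h⁻¹
C = C₀ · e^(−k·t) = 6.382 × e^(−0.07542 × 22.0)
  = 6.382 × 0.1903 = 1.214 mg/L
Convert: 1.214 mg/L × 1000 = 1214 ng/mL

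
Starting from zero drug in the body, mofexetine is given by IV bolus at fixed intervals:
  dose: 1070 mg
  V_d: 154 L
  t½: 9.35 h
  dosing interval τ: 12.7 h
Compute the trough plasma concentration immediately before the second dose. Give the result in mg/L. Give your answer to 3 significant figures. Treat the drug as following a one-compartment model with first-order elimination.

C₀ per dose = Dose / Vd = 1070 / 154 = 6.948 mg/L
k = ln2 / t½ = 0.693147 / 9.35 = 0.07413 h⁻¹
Fraction remaining after one interval: r = e^(−kτ) = e^(−0.07413 × 12.7) = 0.3901
Before dose 2, 1 dose has been given (aged 1τ).
C_trough = C₀ × r = 6.948 × 0.3901 = 2.710 mg/L

2.71 mg/L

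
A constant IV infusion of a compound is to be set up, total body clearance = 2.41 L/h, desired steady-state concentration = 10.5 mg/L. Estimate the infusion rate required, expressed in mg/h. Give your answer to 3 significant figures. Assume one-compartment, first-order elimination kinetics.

25.3 mg/h

At steady state, infusion rate R₀ = Css × CL = 10.5 × 2.410 = 25.31 mg/h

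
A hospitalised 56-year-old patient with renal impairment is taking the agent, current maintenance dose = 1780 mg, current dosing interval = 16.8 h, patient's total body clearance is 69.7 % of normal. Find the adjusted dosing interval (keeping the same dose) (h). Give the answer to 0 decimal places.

24 h

To keep the same average steady-state level, dosing rate must scale with clearance.
CL ratio = 69.7 / 100 = 0.6970
New interval (same dose) = 16.8 / 0.6970 = 24.10 h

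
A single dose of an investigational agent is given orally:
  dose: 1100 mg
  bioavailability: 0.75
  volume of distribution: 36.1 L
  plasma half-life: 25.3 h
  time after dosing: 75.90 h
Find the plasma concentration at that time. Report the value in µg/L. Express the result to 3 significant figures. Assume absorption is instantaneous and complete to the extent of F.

2860 µg/L

Amount reaching circulation = F × Dose = 0.75 × 1100 = 825.0 mg
C₀ = F·Dose / Vd = 825.0 / 36.1 = 22.85 mg/L
k = ln2 / t½ = 0.693147 / 25.3 = 0.02740 h⁻¹
t / t½ = 75.90 / 25.3 = 3 half-lives
C = C₀ × (1/2)^3 = 22.85 × 0.1250 = 2.856 mg/L
Convert: 2.856 mg/L × 1000 = 2856 µg/L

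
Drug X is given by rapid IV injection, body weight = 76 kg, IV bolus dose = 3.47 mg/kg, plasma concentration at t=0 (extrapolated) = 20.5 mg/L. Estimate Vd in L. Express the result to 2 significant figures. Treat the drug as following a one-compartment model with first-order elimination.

Dose = 3.47 × 76 = 263.7 mg
Vd = Dose / C₀ = 263.7 / 20.5 = 12.86 L

13 L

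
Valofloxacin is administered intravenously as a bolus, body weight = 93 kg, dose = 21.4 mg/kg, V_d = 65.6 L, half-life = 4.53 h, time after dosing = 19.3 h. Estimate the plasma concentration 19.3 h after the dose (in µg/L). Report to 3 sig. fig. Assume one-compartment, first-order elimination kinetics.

Total dose = 21.4 × 93 = 1990 mg
C₀ = Dose / Vd = 1990 / 65.6 = 30.34 mg/L
k = ln2 / t½ = 0.693147 / 4.53 = 0.1530 h⁻¹
C = C₀ · e^(−k·t) = 30.34 × e^(−0.1530 × 19.3)
  = 30.34 × 0.05219 = 1.583 mg/L
Convert: 1.583 mg/L × 1000 = 1583 µg/L

1580 µg/L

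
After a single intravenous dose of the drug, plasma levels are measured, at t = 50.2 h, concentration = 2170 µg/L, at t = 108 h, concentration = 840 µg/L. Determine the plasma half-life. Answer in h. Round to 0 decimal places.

42 h

k = ln(C₁/C₂) / (t₂ − t₁) = ln(2170/840) / (108 − 50.2)
  = 0.9491 / 57.80 = 0.01642 h⁻¹
t½ = ln2 / k = 0.693147 / 0.01642 = 42.21 h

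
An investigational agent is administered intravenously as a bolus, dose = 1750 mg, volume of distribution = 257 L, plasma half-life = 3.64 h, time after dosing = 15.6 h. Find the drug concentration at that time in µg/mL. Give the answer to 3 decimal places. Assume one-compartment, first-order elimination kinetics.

C₀ = Dose / Vd = 1750 / 257 = 6.809 mg/L
k = ln2 / t½ = 0.693147 / 3.64 = 0.1904 h⁻¹
C = C₀ · e^(−k·t) = 6.809 × e^(−0.1904 × 15.6)
  = 6.809 × 0.05129 = 0.3492 mg/L
(0.3492 mg/L = 0.3492 µg/mL)

0.349 µg/mL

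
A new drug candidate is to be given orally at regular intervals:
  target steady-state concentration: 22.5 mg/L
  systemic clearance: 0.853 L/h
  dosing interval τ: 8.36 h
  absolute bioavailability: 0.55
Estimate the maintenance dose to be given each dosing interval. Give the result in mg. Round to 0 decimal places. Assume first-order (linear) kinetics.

At steady state, F × (Dose/τ) = Css × CL.
Dose = Css × CL × τ / F = 22.5 × 0.8530 × 8.36 / 0.55 = 291.7 mg

292 mg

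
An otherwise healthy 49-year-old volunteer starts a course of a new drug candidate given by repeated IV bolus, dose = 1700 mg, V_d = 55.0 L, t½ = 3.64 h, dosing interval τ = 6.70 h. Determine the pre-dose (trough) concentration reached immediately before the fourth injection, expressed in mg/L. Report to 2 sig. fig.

C₀ per dose = Dose / Vd = 1700 / 55.0 = 30.91 mg/L
k = ln2 / t½ = 0.693147 / 3.64 = 0.1904 h⁻¹
Fraction remaining after one interval: r = e^(−kτ) = e^(−0.1904 × 6.70) = 0.2792
Before dose 4, 3 doses have been given (aged 1τ, 2τ, 3τ).
C_trough = C₀ × (r + r² + … + r^3) = C₀ × r(1−r^3)/(1−r)
        = 30.91 × 0.2792 × (1 − 0.02176) / (1 − 0.2792) = 11.71 mg/L

12 mg/L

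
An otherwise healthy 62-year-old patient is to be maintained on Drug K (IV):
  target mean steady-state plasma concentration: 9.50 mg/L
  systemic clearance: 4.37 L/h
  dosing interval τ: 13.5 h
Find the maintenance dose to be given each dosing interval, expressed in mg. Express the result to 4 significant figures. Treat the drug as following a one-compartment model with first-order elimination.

560.5 mg

At steady state, Dose/τ = Css × CL.
Dose = Css × CL × τ = 9.50 × 4.370 × 13.5 = 560.5 mg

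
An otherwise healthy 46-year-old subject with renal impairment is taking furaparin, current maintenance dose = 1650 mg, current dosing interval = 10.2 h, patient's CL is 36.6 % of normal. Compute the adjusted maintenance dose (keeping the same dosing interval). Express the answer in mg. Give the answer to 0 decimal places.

To keep the same average steady-state level, dosing rate must scale with clearance.
CL ratio = 36.6 / 100 = 0.3660
New dose (same interval) = 1650 × 0.3660 = 603.9 mg

604 mg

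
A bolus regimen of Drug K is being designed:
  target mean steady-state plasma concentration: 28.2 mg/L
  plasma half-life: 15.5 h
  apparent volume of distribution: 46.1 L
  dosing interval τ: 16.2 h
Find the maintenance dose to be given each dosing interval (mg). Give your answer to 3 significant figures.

k = ln2 / t½ = 0.693147 / 15.5 = 0.04472 h⁻¹
CL = k × Vd = 0.04472 × 46.1 = 2.062 L/h
At steady state, Dose/τ = Css × CL.
Dose = Css × CL × τ = 28.2 × 2.062 × 16.2 = 942.0 mg

942 mg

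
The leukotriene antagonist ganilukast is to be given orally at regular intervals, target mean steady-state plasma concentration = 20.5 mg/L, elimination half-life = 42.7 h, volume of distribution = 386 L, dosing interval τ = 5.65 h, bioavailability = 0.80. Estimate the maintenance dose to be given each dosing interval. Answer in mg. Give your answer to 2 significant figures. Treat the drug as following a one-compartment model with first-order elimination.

910 mg

k = ln2 / t½ = 0.693147 / 42.7 = 0.01623 h⁻¹
CL = k × Vd = 0.01623 × 386 = 6.265 L/h
At steady state, F × (Dose/τ) = Css × CL.
Dose = Css × CL × τ / F = 20.5 × 6.265 × 5.65 / 0.80 = 907.1 mg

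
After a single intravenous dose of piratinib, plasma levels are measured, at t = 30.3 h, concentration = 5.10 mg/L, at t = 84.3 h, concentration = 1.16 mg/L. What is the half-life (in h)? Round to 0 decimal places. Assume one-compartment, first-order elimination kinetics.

25 h

k = ln(C₁/C₂) / (t₂ − t₁) = ln(5.10/1.16) / (84.3 − 30.3)
  = 1.481 / 54.00 = 0.02743 h⁻¹
t½ = ln2 / k = 0.693147 / 0.02743 = 25.27 h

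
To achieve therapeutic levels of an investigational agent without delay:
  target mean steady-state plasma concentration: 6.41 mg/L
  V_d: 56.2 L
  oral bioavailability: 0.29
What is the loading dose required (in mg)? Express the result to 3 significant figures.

1240 mg

LD = Css × Vd / F = 6.41 × 56.2 / 0.29 = 1242 mg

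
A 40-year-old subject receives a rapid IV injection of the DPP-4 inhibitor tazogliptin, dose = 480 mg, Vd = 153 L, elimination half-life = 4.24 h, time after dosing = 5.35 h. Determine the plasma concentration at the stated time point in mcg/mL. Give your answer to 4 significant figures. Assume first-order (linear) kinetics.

C₀ = Dose / Vd = 480.0 / 153 = 3.137 mg/L
k = ln2 / t½ = 0.693147 / 4.24 = 0.1635 h⁻¹
C = C₀ · e^(−k·t) = 3.137 × e^(−0.1635 × 5.35)
  = 3.137 × 0.4170 = 1.308 mg/L
(1.308 mg/L = 1.308 mcg/mL)

1.308 mcg/mL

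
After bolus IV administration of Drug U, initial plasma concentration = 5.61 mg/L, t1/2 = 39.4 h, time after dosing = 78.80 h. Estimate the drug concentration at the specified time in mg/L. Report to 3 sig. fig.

k = ln2 / t½ = 0.693147 / 39.4 = 0.01759 h⁻¹
t / t½ = 78.80 / 39.4 = 2 half-lives
C = C₀ × (1/2)^2 = 5.610 × 0.2500 = 1.403 mg/L

1.40 mg/L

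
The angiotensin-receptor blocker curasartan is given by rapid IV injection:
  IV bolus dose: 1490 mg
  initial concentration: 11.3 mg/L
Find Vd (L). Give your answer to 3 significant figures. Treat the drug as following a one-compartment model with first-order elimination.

Vd = Dose / C₀ = 1490 / 11.3 = 131.9 L

132 L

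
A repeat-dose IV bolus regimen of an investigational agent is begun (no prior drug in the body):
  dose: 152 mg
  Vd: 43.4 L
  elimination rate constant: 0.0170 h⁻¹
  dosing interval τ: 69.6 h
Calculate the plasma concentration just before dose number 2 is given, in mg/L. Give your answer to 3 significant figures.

C₀ per dose = Dose / Vd = 152 / 43.4 = 3.502 mg/L
Fraction remaining after one interval: r = e^(−kτ) = e^(−0.01700 × 69.6) = 0.3063
Before dose 2, 1 dose has been given (aged 1τ).
C_trough = C₀ × r = 3.502 × 0.3063 = 1.073 mg/L

1.07 mg/L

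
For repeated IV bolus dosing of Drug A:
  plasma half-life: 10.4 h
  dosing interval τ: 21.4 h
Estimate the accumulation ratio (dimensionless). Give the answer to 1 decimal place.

1.3

k = ln2 / t½ = 0.693147 / 10.4 = 0.06665 h⁻¹
e^(−kτ) = e^(−0.06665 × 21.4) = 0.2402
Accumulation ratio R = 1 / (1 − e^(−kτ)) = 1 / (1 − 0.2402) = 1.316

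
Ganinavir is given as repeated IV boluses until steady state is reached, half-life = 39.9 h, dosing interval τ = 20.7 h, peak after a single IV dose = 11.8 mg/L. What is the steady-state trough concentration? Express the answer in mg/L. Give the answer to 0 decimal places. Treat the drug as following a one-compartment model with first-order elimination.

27 mg/L

k = ln2 / t½ = 0.693147 / 39.9 = 0.01737 h⁻¹
e^(−kτ) = e^(−0.01737 × 20.7) = 0.6980
Accumulation ratio R = 1 / (1 − e^(−kτ)) = 1 / (1 − 0.6980) = 3.311
Steady-state trough = C₀ × R × e^(−kτ) = 11.8 × 3.311 × 0.6980 = 27.27 mg/L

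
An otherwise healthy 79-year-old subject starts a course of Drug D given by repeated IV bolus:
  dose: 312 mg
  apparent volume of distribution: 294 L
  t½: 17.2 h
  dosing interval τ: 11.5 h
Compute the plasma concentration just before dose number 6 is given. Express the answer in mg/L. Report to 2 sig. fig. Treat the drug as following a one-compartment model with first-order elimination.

1.6 mg/L

C₀ per dose = Dose / Vd = 312 / 294 = 1.061 mg/L
k = ln2 / t½ = 0.693147 / 17.2 = 0.04030 h⁻¹
Fraction remaining after one interval: r = e^(−kτ) = e^(−0.04030 × 11.5) = 0.6291
Before dose 6, 5 doses have been given (aged 1τ, 2τ, 3τ, 4τ, 5τ).
C_trough = C₀ × (r + r² + … + r^5) = C₀ × r(1−r^5)/(1−r)
        = 1.061 × 0.6291 × (1 − 0.09854) / (1 − 0.6291) = 1.622 mg/L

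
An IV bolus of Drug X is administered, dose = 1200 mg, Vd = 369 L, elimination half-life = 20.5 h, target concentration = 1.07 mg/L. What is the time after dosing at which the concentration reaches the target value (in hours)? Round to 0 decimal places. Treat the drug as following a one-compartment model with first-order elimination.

33 h

C₀ = Dose / Vd = 1200 / 369 = 3.252 mg/L
k = ln2 / t½ = 0.693147 / 20.5 = 0.03381 h⁻¹
t = ln(C₀ / C) / k = ln(3.252 / 1.07) / 0.03381
  = ln(3.039) / 0.03381 = 1.112 / 0.03381 = 32.89 h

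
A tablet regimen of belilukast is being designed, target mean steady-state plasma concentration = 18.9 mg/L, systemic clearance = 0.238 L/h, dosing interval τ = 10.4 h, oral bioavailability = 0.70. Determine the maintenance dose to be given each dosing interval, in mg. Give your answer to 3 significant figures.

At steady state, F × (Dose/τ) = Css × CL.
Dose = Css × CL × τ / F = 18.9 × 0.2380 × 10.4 / 0.70 = 66.83 mg

66.8 mg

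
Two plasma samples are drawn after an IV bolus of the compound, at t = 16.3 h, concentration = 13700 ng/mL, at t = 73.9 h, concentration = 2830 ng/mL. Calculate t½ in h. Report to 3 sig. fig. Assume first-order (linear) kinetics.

k = ln(C₁/C₂) / (t₂ − t₁) = ln(13700/2830) / (73.9 − 16.3)
  = 1.577 / 57.60 = 0.02738 h⁻¹
t½ = ln2 / k = 0.693147 / 0.02738 = 25.32 h

25.3 h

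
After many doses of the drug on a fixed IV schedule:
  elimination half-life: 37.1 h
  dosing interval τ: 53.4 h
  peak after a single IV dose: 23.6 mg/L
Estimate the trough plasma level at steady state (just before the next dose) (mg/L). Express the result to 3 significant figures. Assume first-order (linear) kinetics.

k = ln2 / t½ = 0.693147 / 37.1 = 0.01868 h⁻¹
e^(−kτ) = e^(−0.01868 × 53.4) = 0.3688
Accumulation ratio R = 1 / (1 − e^(−kτ)) = 1 / (1 − 0.3688) = 1.584
Steady-state trough = C₀ × R × e^(−kτ) = 23.6 × 1.584 × 0.3688 = 13.79 mg/L

13.8 mg/L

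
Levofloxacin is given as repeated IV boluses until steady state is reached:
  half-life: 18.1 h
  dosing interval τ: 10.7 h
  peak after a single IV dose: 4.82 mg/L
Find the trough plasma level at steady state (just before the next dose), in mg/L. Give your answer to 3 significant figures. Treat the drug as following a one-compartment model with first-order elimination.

k = ln2 / t½ = 0.693147 / 18.1 = 0.03830 h⁻¹
e^(−kτ) = e^(−0.03830 × 10.7) = 0.6638
Accumulation ratio R = 1 / (1 − e^(−kτ)) = 1 / (1 − 0.6638) = 2.974
Steady-state trough = C₀ × R × e^(−kτ) = 4.82 × 2.974 × 0.6638 = 9.515 mg/L

9.52 mg/L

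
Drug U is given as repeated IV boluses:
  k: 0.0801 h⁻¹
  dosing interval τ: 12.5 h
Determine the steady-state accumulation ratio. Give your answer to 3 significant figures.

e^(−kτ) = e^(−0.08010 × 12.5) = 0.3674
Accumulation ratio R = 1 / (1 − e^(−kτ)) = 1 / (1 − 0.3674) = 1.581

1.58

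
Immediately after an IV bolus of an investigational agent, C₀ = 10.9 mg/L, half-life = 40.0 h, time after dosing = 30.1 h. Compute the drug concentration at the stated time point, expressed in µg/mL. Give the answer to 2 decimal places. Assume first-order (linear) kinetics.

6.47 µg/mL

k = ln2 / t½ = 0.693147 / 40.0 = 0.01733 h⁻¹
C = C₀ · e^(−k·t) = 10.90 × e^(−0.01733 × 30.1)
  = 10.90 × 0.5936 = 6.470 mg/L
(6.470 mg/L = 6.470 µg/mL)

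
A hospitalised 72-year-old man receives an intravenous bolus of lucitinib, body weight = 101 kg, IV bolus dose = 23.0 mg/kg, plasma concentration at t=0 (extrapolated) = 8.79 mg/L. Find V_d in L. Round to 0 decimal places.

Dose = 23.0 × 101 = 2323 mg
Vd = Dose / C₀ = 2323 / 8.79 = 264.3 L

264 L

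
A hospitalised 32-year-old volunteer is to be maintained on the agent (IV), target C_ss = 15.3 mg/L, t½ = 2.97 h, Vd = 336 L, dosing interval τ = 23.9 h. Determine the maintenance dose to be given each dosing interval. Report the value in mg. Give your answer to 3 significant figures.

k = ln2 / t½ = 0.693147 / 2.97 = 0.2334 h⁻¹
CL = k × Vd = 0.2334 × 336 = 78.42 L/h
At steady state, Dose/τ = Css × CL.
Dose = Css × CL × τ = 15.3 × 78.42 × 23.9 = 28680 mg

28700 mg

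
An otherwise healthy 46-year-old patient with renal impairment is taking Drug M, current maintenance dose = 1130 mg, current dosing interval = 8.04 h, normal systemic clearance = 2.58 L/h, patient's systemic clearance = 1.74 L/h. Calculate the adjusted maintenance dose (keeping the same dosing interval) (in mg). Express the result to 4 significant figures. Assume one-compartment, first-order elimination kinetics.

762.1 mg

To keep the same average steady-state level, dosing rate must scale with clearance.
CL ratio = 1.74 / 2.58 = 0.6744
New dose (same interval) = 1130 × 0.6744 = 762.1 mg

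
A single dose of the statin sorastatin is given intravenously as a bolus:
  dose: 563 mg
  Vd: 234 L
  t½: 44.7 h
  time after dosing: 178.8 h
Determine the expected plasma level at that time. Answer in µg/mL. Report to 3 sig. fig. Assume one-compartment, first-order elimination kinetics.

0.150 µg/mL

C₀ = Dose / Vd = 563.0 / 234 = 2.406 mg/L
k = ln2 / t½ = 0.693147 / 44.7 = 0.01551 h⁻¹
t / t½ = 178.8 / 44.7 = 4 half-lives
C = C₀ × (1/2)^4 = 2.406 × 0.06250 = 0.1504 mg/L
(0.1504 mg/L = 0.1504 µg/mL)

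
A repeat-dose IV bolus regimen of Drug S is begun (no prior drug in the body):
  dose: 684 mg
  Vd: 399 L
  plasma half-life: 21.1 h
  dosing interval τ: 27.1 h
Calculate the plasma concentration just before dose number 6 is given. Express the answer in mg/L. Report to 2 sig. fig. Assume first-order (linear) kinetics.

C₀ per dose = Dose / Vd = 684 / 399 = 1.714 mg/L
k = ln2 / t½ = 0.693147 / 21.1 = 0.03285 h⁻¹
Fraction remaining after one interval: r = e^(−kτ) = e^(−0.03285 × 27.1) = 0.4106
Before dose 6, 5 doses have been given (aged 1τ, 2τ, 3τ, 4τ, 5τ).
C_trough = C₀ × (r + r² + … + r^5) = C₀ × r(1−r^5)/(1−r)
        = 1.714 × 0.4106 × (1 − 0.01167) / (1 − 0.4106) = 1.180 mg/L

1.2 mg/L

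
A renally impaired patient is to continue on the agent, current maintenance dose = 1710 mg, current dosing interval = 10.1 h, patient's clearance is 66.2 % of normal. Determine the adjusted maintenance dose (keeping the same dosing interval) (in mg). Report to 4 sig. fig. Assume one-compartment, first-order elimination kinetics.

1132 mg

To keep the same average steady-state level, dosing rate must scale with clearance.
CL ratio = 66.2 / 100 = 0.6620
New dose (same interval) = 1710 × 0.6620 = 1132 mg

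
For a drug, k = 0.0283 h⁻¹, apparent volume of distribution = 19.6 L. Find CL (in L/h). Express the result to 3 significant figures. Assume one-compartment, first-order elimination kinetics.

CL = k × Vd = 0.0283 × 19.6 = 0.5547 L/h

0.555 L/h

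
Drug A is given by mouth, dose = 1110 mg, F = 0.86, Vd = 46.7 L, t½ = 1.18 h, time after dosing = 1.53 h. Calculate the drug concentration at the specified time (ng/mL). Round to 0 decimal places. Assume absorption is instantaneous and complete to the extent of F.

8321 ng/mL

Amount reaching circulation = F × Dose = 0.86 × 1110 = 954.6 mg
C₀ = F·Dose / Vd = 954.6 / 46.7 = 20.44 mg/L
k = ln2 / t½ = 0.693147 / 1.18 = 0.5874 h⁻¹
C = C₀ · e^(−k·t) = 20.44 × e^(−0.5874 × 1.53)
  = 20.44 × 0.4071 = 8.321 mg/L
Convert: 8.321 mg/L × 1000 = 8321 ng/mL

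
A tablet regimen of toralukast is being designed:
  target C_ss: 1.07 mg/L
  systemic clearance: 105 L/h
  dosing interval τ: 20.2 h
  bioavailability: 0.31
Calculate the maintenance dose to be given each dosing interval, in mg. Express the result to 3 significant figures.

At steady state, F × (Dose/τ) = Css × CL.
Dose = Css × CL × τ / F = 1.07 × 105.0 × 20.2 / 0.31 = 7321 mg

7320 mg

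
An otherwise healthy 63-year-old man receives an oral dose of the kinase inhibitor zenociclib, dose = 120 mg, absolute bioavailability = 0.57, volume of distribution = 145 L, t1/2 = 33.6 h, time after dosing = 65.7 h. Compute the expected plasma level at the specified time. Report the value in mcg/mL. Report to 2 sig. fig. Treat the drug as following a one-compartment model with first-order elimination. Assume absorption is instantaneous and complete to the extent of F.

0.12 mcg/mL

Amount reaching circulation = F × Dose = 0.57 × 120.0 = 68.40 mg
C₀ = F·Dose / Vd = 68.40 / 145 = 0.4717 mg/L
k = ln2 / t½ = 0.693147 / 33.6 = 0.02063 h⁻¹
C = C₀ · e^(−k·t) = 0.4717 × e^(−0.02063 × 65.7)
  = 0.4717 × 0.2578 = 0.1216 mg/L
(0.1216 mg/L = 0.1216 mcg/mL)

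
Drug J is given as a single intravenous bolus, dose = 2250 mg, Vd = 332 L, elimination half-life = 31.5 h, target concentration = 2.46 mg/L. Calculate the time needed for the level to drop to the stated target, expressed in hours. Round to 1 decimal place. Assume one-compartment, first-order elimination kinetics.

C₀ = Dose / Vd = 2250 / 332 = 6.777 mg/L
k = ln2 / t½ = 0.693147 / 31.5 = 0.02200 h⁻¹
t = ln(C₀ / C) / k = ln(6.777 / 2.46) / 0.02200
  = ln(2.755) / 0.02200 = 1.013 / 0.02200 = 46.05 h

46.1 h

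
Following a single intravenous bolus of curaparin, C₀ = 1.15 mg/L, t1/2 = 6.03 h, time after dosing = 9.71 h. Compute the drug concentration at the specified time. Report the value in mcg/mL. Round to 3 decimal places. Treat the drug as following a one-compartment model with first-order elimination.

k = ln2 / t½ = 0.693147 / 6.03 = 0.1149 h⁻¹
C = C₀ · e^(−k·t) = 1.150 × e^(−0.1149 × 9.71)
  = 1.150 × 0.3277 = 0.3769 mg/L
(0.3769 mg/L = 0.3769 mcg/mL)

0.377 mcg/mL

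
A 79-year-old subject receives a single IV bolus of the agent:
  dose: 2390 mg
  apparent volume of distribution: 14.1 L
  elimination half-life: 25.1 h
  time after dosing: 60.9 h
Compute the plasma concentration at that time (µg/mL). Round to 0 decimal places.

32 µg/mL

C₀ = Dose / Vd = 2390 / 14.1 = 169.5 mg/L
k = ln2 / t½ = 0.693147 / 25.1 = 0.02762 h⁻¹
C = C₀ · e^(−k·t) = 169.5 × e^(−0.02762 × 60.9)
  = 169.5 × 0.1860 = 31.53 mg/L
(31.53 mg/L = 31.53 µg/mL)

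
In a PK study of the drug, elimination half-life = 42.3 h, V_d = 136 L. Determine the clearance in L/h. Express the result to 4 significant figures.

2.229 L/h

k = ln2 / t½ = 0.693147 / 42.3 = 0.01639 h⁻¹
CL = k × Vd = 0.01639 × 136 = 2.229 L/h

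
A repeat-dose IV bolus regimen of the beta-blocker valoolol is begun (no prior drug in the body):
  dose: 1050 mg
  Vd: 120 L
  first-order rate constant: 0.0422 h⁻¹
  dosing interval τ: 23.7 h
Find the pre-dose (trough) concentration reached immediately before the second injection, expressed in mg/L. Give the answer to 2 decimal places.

3.22 mg/L

C₀ per dose = Dose / Vd = 1050 / 120 = 8.750 mg/L
Fraction remaining after one interval: r = e^(−kτ) = e^(−0.04220 × 23.7) = 0.3678
Before dose 2, 1 dose has been given (aged 1τ).
C_trough = C₀ × r = 8.750 × 0.3678 = 3.218 mg/L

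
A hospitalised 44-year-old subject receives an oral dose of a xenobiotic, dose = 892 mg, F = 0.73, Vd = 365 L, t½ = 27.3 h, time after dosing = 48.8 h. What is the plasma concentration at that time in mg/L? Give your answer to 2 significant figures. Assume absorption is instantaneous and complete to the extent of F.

0.52 mg/L

Amount reaching circulation = F × Dose = 0.73 × 892.0 = 651.2 mg
C₀ = F·Dose / Vd = 651.2 / 365 = 1.784 mg/L
k = ln2 / t½ = 0.693147 / 27.3 = 0.02539 h⁻¹
C = C₀ · e^(−k·t) = 1.784 × e^(−0.02539 × 48.8)
  = 1.784 × 0.2897 = 0.5168 mg/L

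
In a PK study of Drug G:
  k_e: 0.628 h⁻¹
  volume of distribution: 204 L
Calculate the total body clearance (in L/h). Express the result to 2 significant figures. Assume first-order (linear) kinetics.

130 L/h

CL = k × Vd = 0.628 × 204 = 128.1 L/h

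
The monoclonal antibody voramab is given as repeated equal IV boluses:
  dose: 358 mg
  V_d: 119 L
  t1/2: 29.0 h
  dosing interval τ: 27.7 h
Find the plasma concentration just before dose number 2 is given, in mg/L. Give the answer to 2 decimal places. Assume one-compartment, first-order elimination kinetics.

C₀ per dose = Dose / Vd = 358 / 119 = 3.008 mg/L
k = ln2 / t½ = 0.693147 / 29.0 = 0.02390 h⁻¹
Fraction remaining after one interval: r = e^(−kτ) = e^(−0.02390 × 27.7) = 0.5158
Before dose 2, 1 dose has been given (aged 1τ).
C_trough = C₀ × r = 3.008 × 0.5158 = 1.552 mg/L

1.55 mg/L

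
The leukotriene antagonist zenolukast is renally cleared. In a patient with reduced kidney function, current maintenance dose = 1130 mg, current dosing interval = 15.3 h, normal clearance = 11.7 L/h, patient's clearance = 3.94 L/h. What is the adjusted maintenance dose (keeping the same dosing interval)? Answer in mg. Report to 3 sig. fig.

To keep the same average steady-state level, dosing rate must scale with clearance.
CL ratio = 3.94 / 11.7 = 0.3368
New dose (same interval) = 1130 × 0.3368 = 380.6 mg

381 mg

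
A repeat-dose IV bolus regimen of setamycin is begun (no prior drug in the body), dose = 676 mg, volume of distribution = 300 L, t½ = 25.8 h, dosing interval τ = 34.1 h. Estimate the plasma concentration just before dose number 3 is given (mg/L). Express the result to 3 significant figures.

C₀ per dose = Dose / Vd = 676 / 300 = 2.253 mg/L
k = ln2 / t½ = 0.693147 / 25.8 = 0.02687 h⁻¹
Fraction remaining after one interval: r = e^(−kτ) = e^(−0.02687 × 34.1) = 0.4000
Before dose 3, 2 doses have been given (aged 1τ, 2τ).
C_trough = C₀ × (r + r²) = 2.253 × (0.4000 + 0.1600) = 1.262 mg/L

1.26 mg/L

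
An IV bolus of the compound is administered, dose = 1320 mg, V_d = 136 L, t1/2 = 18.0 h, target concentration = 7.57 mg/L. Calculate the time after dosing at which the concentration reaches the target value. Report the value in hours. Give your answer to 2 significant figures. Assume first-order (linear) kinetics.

C₀ = Dose / Vd = 1320 / 136 = 9.706 mg/L
k = ln2 / t½ = 0.693147 / 18.0 = 0.03851 h⁻¹
t = ln(C₀ / C) / k = ln(9.706 / 7.57) / 0.03851
  = ln(1.282) / 0.03851 = 0.2484 / 0.03851 = 6.450 h

6.5 h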